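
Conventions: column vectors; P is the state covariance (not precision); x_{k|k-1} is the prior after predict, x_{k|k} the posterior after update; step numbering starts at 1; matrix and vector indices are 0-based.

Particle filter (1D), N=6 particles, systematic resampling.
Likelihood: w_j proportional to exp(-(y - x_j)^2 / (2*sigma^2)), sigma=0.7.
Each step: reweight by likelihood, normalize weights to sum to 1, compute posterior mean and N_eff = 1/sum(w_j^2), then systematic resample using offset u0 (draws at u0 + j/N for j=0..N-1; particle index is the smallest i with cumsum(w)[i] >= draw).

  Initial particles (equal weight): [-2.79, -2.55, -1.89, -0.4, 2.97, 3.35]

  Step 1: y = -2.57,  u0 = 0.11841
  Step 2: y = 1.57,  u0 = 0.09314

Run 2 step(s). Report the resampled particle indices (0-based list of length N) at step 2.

step 1: w=[0.3684, 0.3869, 0.2415, 0.0032, 0.0000, 0.0000]  mean=-2.4722  Neff=2.9089  idx=[0, 0, 1, 1, 2, 2]
step 2: w=[0.0004, 0.0004, 0.0030, 0.0030, 0.4966, 0.4966]  mean=-1.8947  Neff=2.0273  idx=[4, 4, 4, 5, 5, 5]

resampled_idx = [4, 4, 4, 5, 5, 5]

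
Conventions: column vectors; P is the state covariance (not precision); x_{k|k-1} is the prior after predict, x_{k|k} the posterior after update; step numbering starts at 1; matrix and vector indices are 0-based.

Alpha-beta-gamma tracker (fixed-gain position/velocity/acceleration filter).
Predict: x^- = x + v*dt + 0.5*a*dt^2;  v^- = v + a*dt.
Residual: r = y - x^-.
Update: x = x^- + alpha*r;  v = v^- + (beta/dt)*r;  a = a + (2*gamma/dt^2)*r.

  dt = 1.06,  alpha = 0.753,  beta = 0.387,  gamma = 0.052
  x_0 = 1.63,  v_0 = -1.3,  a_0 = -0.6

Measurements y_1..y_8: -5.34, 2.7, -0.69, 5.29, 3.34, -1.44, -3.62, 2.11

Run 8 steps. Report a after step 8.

a_post = 0.1430

step 1: x_pred=-0.0851  r=-5.2549  x^+=-4.0420  v^+=-3.8545  a^+=-1.0864
step 2: x_pred=-8.7382  r=11.4382  x^+=-0.1252  v^+=-0.8301  a^+=-0.0277
step 3: x_pred=-1.0207  r=0.3307  x^+=-0.7717  v^+=-0.7387  a^+=0.0029
step 4: x_pred=-1.5531  r=6.8431  x^+=3.5998  v^+=1.7628  a^+=0.6363
step 5: x_pred=5.8258  r=-2.4858  x^+=3.9540  v^+=1.5297  a^+=0.4062
step 6: x_pred=5.8037  r=-7.2437  x^+=0.3492  v^+=-0.6843  a^+=-0.2642
step 7: x_pred=-0.5246  r=-3.0954  x^+=-2.8554  v^+=-2.0945  a^+=-0.5507
step 8: x_pred=-5.3850  r=7.4950  x^+=0.2587  v^+=0.0581  a^+=0.1430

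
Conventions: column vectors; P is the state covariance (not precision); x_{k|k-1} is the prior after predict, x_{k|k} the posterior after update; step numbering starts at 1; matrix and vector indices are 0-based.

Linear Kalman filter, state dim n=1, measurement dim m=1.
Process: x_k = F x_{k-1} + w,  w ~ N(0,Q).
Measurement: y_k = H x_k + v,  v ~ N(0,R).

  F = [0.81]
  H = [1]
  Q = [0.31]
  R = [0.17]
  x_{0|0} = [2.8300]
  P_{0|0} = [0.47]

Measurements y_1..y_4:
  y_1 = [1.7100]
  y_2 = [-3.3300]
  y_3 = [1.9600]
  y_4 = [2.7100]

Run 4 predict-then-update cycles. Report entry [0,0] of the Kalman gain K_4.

K[0,0] = 0.6951

step 1: x^-=[2.2923]  P^-=[0.6184]  S=[0.7884]  K=[0.7844]  nu=[-0.5823]  x^+=[1.8356]  P^+=[0.1333]
step 2: x^-=[1.4868]  P^-=[0.3975]  S=[0.5675]  K=[0.7004]  nu=[-4.8168]  x^+=[-1.8870]  P^+=[0.1191]
step 3: x^-=[-1.5285]  P^-=[0.3881]  S=[0.5581]  K=[0.6954]  nu=[3.4885]  x^+=[0.8974]  P^+=[0.1182]
step 4: x^-=[0.7269]  P^-=[0.3876]  S=[0.5576]  K=[0.6951]  nu=[1.9831]  x^+=[2.1054]  P^+=[0.1182]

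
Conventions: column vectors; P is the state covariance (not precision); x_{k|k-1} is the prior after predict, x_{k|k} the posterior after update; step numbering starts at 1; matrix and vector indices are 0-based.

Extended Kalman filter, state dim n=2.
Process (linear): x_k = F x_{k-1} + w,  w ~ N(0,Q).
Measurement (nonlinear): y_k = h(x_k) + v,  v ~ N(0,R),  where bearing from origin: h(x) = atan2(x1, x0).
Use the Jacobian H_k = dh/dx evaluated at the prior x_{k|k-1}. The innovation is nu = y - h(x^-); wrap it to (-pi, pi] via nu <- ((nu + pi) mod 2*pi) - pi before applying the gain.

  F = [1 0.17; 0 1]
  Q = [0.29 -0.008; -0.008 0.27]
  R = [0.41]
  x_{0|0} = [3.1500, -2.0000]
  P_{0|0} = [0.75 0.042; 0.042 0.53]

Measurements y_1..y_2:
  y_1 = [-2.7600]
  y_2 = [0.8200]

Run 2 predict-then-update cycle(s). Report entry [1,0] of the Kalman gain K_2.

K[1,0] = 0.3216

step 1: x^-=[2.8100, -2.0000]  P^-=[1.0696 0.1241; 0.1241 0.8000]  H_jac=[0.1681 0.2362]  S=[0.4947]  K=[0.4227; 0.4241]  nu=[-2.1414]  x^+=[1.9047, -2.9083]  P^+=[0.9812 0.0354; 0.0354 0.7110]
step 2: x^-=[1.4103, -2.9083]  P^-=[1.3038 0.1483; 0.1483 0.9810]  H_jac=[0.2784 0.1350]  S=[0.5401]  K=[0.7091; 0.3216]  nu=[1.9393]  x^+=[2.7855, -2.2845]  P^+=[1.0322 0.0251; 0.0251 0.9251]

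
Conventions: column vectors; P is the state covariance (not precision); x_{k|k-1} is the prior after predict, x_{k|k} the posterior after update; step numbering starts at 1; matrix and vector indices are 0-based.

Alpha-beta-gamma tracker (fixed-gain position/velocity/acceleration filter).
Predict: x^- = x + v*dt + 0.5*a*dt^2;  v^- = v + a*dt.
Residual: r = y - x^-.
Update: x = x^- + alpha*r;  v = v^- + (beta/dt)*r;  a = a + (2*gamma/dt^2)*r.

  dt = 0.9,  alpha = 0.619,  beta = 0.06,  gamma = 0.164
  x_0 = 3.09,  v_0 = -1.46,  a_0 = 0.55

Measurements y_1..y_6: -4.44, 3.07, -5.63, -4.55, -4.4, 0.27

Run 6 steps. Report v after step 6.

v_post = -0.6803

step 1: x_pred=1.9987  r=-6.4388  x^+=-1.9868  v^+=-1.3942  a^+=-2.0573
step 2: x_pred=-4.0749  r=7.1449  x^+=0.3478  v^+=-2.7695  a^+=0.8359
step 3: x_pred=-1.8062  r=-3.8238  x^+=-4.1731  v^+=-2.2721  a^+=-0.7125
step 4: x_pred=-6.5065  r=1.9565  x^+=-5.2954  v^+=-2.7829  a^+=0.0798
step 5: x_pred=-7.7677  r=3.3677  x^+=-5.6831  v^+=-2.4865  a^+=1.4435
step 6: x_pred=-7.3363  r=7.6063  x^+=-2.6280  v^+=-0.6803  a^+=4.5236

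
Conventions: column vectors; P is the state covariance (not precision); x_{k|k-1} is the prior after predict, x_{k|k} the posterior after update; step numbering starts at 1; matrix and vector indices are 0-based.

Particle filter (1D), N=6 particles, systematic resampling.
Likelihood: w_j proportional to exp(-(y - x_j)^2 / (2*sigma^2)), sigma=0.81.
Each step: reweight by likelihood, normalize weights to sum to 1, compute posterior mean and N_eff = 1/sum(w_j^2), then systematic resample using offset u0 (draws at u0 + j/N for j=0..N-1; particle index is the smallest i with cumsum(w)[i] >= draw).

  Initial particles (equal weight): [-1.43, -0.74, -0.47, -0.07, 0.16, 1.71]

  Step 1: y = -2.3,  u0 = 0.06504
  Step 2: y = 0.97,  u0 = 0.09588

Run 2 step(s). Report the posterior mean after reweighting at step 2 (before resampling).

step 1: w=[0.6778, 0.1889, 0.0940, 0.0273, 0.0120, 0.0000]  mean=-1.1532  Neff=1.9808  idx=[0, 0, 0, 0, 1, 2]
step 2: w=[0.0342, 0.0342, 0.0342, 0.0342, 0.2965, 0.5669]  mean=-0.6812  Neff=2.4158  idx=[2, 4, 4, 5, 5, 5]

post_mean = -0.6812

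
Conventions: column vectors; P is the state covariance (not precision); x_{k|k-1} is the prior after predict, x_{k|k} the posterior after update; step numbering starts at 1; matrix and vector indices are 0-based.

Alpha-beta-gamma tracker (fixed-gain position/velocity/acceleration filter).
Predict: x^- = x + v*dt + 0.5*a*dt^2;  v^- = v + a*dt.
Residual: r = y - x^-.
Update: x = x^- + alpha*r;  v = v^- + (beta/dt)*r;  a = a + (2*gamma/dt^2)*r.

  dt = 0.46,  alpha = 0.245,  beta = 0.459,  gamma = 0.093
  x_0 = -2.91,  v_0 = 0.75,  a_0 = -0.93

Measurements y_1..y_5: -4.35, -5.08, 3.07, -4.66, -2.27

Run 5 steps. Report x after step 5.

step 1: x_pred=-2.6634  r=-1.6866  x^+=-3.0766  v^+=-1.3607  a^+=-2.4126
step 2: x_pred=-3.9578  r=-1.1222  x^+=-4.2327  v^+=-3.5903  a^+=-3.3990
step 3: x_pred=-6.2439  r=9.3139  x^+=-3.9620  v^+=4.1398  a^+=4.7881
step 4: x_pred=-1.5511  r=-3.1089  x^+=-2.3128  v^+=3.2402  a^+=2.0553
step 5: x_pred=-0.6048  r=-1.6652  x^+=-1.0128  v^+=2.5241  a^+=0.5916

x_post = -1.0128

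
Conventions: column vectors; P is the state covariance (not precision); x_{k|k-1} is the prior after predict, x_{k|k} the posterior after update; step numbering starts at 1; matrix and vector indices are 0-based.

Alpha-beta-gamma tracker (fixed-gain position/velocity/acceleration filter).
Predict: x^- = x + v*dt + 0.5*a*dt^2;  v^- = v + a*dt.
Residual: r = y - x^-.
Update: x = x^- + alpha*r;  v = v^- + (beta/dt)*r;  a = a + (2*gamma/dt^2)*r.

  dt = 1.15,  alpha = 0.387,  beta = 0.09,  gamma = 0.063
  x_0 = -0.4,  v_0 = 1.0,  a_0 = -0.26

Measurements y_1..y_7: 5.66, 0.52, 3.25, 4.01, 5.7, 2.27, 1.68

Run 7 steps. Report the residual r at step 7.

step 1: x_pred=0.5781  r=5.0819  x^+=2.5448  v^+=1.0987  a^+=0.2242
step 2: x_pred=3.9565  r=-3.4365  x^+=2.6266  v^+=1.0876  a^+=-0.1032
step 3: x_pred=3.8090  r=-0.5590  x^+=3.5927  v^+=0.9251  a^+=-0.1565
step 4: x_pred=4.5531  r=-0.5431  x^+=4.3429  v^+=0.7026  a^+=-0.2082
step 5: x_pred=5.0132  r=0.6868  x^+=5.2790  v^+=0.5169  a^+=-0.1428
step 6: x_pred=5.7790  r=-3.5090  x^+=4.4210  v^+=0.0780  a^+=-0.4771
step 7: x_pred=4.1953  r=-2.5153  x^+=3.2219  v^+=-0.6675  a^+=-0.7168

resid = -2.5153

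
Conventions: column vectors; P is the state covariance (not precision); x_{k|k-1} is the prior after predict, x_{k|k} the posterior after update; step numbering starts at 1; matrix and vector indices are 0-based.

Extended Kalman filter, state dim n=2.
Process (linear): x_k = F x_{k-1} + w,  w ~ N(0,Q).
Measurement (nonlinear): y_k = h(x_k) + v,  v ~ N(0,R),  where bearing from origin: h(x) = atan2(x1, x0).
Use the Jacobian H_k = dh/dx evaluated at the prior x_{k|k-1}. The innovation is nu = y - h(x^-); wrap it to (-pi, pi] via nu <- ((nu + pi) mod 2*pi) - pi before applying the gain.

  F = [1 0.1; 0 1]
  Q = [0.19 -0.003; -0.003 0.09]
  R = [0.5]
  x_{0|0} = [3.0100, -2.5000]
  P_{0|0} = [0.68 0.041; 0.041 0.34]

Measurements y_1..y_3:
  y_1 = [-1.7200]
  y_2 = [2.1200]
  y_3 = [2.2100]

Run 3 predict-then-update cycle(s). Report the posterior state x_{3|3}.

x_post = [4.1327, -1.4252]

step 1: x^-=[2.7600, -2.5000]  P^-=[0.8816 0.0720; 0.0720 0.4300]  H_jac=[0.1803 0.1990]  S=[0.5509]  K=[0.3145; 0.1789]  nu=[-0.9840]  x^+=[2.4505, -2.6761]  P^+=[0.8271 0.0410; 0.0410 0.4124]
step 2: x^-=[2.1829, -2.6761]  P^-=[1.0294 0.0792; 0.0792 0.5024]  H_jac=[0.2244 0.1830]  S=[0.5752]  K=[0.4268; 0.1908]  nu=[3.0065]  x^+=[3.4661, -2.1025]  P^+=[0.9246 0.0324; 0.0324 0.4814]
step 3: x^-=[3.2559, -2.1025]  P^-=[1.1259 0.0775; 0.0775 0.5714]  H_jac=[0.1400 0.2168]  S=[0.5536]  K=[0.3150; 0.2433]  nu=[2.7834]  x^+=[4.1327, -1.4252]  P^+=[1.0710 0.0351; 0.0351 0.5387]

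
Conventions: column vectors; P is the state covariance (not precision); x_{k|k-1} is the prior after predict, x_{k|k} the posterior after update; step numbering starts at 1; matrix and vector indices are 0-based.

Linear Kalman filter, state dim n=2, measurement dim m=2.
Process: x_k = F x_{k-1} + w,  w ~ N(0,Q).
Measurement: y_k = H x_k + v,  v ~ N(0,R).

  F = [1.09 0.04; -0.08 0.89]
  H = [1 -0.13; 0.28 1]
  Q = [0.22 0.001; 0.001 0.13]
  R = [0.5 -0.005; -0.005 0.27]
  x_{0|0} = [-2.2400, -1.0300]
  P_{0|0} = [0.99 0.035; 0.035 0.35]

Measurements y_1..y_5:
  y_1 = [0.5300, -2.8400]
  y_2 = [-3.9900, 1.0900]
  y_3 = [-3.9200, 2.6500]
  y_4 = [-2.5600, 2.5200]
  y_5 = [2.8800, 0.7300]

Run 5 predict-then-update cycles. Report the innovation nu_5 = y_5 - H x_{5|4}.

step 1: x^-=[-2.4828, -0.7375]  P^-=[1.3998 -0.0390; -0.0390 0.4086]  S=[1.9169 0.2962; 0.2962 0.7665]  K=[0.7038 0.1884; -0.1364 0.5715]  nu=[2.9169, -1.4073]  x^+=[-0.6951, -1.9397]  P^+=[0.3446 -0.0491; -0.0491 0.1687]
step 2: x^-=[-0.8353, -1.6707]  P^-=[0.6254 -0.0705; -0.0705 0.2729]  S=[1.1483 0.0667; 0.0667 0.5524]  K=[0.5454 0.1235; -0.1198 0.4727]  nu=[-3.3719, 2.9946]  x^+=[-2.3046, 0.1485]  P^+=[0.2664 -0.0440; -0.0440 0.1405]
step 3: x^-=[-2.5060, 0.3166]  P^-=[0.5329 -0.0597; -0.0597 0.2493]  S=[1.0526 0.0542; 0.0542 0.5276]  K=[0.5076 0.1174; -0.1108 0.4522]  nu=[-1.3728, 3.0351]  x^+=[-2.8465, 1.8411]  P^+=[0.2480 -0.0403; -0.0403 0.1339]
step 4: x^-=[-3.0291, 1.8663]  P^-=[0.5113 -0.0548; -0.0548 0.2434]  S=[1.0297 0.0537; 0.0537 0.5228]  K=[0.4973 0.1179; -0.1073 0.4472]  nu=[0.7117, 1.5018]  x^+=[-2.4980, 2.4616]  P^+=[0.2430 -0.0387; -0.0387 0.1321]
step 5: x^-=[-2.6244, 2.3907]  P^-=[0.5056 -0.0529; -0.0529 0.2417]  S=[1.0234 0.0542; 0.0542 0.5217]  K=[0.4945 0.1186; -0.1060 0.4459]  nu=[5.8152, -0.9259]  x^+=[0.1412, 1.3614]  P^+=[0.2417 -0.0381; -0.0381 0.1316]

innov = [5.8152, -0.9259]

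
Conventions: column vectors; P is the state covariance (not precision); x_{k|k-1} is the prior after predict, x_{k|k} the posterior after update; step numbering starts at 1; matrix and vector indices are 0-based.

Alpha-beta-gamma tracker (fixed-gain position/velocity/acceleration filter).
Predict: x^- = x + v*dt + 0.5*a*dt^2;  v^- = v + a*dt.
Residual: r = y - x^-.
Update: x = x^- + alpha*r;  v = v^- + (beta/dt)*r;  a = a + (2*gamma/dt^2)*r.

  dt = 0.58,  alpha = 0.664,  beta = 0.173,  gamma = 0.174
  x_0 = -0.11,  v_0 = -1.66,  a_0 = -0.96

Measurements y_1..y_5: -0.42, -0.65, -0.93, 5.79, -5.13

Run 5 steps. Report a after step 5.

a_post = -2.5745

step 1: x_pred=-1.2343  r=0.8143  x^+=-0.6936  v^+=-1.9739  a^+=-0.1176
step 2: x_pred=-1.8583  r=1.2083  x^+=-1.0560  v^+=-1.6818  a^+=1.1323
step 3: x_pred=-1.8410  r=0.9110  x^+=-1.2361  v^+=-0.7533  a^+=2.0746
step 4: x_pred=-1.3241  r=7.1141  x^+=3.3997  v^+=2.5719  a^+=9.4340
step 5: x_pred=6.4782  r=-11.6082  x^+=-1.2297  v^+=4.5812  a^+=-2.5745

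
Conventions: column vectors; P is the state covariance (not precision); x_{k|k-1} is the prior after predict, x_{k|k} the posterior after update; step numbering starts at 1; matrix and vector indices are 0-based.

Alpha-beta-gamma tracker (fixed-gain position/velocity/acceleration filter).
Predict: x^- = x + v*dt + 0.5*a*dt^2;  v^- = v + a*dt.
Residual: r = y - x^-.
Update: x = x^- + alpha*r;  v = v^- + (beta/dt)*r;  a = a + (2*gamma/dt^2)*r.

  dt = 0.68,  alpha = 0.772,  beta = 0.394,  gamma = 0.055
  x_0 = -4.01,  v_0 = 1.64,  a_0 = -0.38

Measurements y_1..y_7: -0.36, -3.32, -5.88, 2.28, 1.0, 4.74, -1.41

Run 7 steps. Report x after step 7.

x_post = 0.4584

step 1: x_pred=-2.9827  r=2.6227  x^+=-0.9580  v^+=2.9012  a^+=0.2439
step 2: x_pred=1.0712  r=-4.3912  x^+=-2.3188  v^+=0.5227  a^+=-0.8007
step 3: x_pred=-2.1485  r=-3.7315  x^+=-5.0292  v^+=-2.1839  a^+=-1.6884
step 4: x_pred=-6.9046  r=9.1846  x^+=0.1859  v^+=1.9897  a^+=0.4965
step 5: x_pred=1.6537  r=-0.6537  x^+=1.1490  v^+=1.9485  a^+=0.3410
step 6: x_pred=2.5529  r=2.1871  x^+=4.2413  v^+=3.4477  a^+=0.8613
step 7: x_pred=6.7849  r=-8.1949  x^+=0.4584  v^+=-0.7149  a^+=-1.0882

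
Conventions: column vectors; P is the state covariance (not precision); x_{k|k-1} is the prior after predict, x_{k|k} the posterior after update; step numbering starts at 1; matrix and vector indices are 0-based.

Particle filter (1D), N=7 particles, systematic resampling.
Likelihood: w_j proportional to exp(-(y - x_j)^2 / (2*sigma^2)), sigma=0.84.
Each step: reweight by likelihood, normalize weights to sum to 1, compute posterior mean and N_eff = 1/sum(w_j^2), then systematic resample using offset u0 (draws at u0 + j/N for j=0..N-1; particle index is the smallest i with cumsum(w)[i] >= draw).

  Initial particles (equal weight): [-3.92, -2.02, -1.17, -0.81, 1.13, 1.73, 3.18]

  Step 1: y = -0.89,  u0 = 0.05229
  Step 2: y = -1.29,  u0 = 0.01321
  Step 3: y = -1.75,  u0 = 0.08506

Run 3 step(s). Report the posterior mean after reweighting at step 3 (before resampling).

step 1: w=[0.0006, 0.1678, 0.3924, 0.4129, 0.0230, 0.0032, 0.0000]  mean=-1.1035  Neff=2.8313  idx=[1, 2, 2, 2, 3, 3, 3]
step 2: w=[0.1105, 0.1596, 0.1596, 0.1596, 0.1369, 0.1369, 0.1369]  mean=-1.1161  Neff=6.9038  idx=[0, 1, 2, 3, 3, 5, 6]
step 3: w=[0.1837, 0.1524, 0.1524, 0.1524, 0.1524, 0.1034, 0.1034]  mean=-1.2517  Neff=6.7568  idx=[0, 1, 2, 3, 4, 5, 6]

post_mean = -1.2517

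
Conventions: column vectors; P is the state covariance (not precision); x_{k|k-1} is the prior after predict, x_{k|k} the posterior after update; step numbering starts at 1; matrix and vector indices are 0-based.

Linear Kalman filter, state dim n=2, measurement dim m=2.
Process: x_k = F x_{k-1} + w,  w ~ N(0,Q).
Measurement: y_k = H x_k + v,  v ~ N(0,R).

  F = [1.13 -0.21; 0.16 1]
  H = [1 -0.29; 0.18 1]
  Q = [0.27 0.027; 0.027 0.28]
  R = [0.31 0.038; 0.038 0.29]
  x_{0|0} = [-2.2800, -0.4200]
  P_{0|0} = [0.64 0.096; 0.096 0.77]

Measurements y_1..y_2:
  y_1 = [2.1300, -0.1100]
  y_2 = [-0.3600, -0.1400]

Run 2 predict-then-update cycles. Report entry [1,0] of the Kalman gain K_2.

step 1: x^-=[-2.4882, -0.7848]  P^-=[1.0756 0.0863; 0.0863 1.0971]  S=[1.4278 -0.0048; -0.0048 1.4530]  K=[0.7364 0.1950; -0.1598 0.7652]  nu=[4.3906, 1.1227]  x^+=[0.9642, -0.6275]  P^+=[0.2473 0.0400; 0.0400 0.2086]
step 2: x^-=[1.2213, -0.4732]  P^-=[0.5760 0.0718; 0.0718 0.5078]  S=[0.8871 0.0625; 0.0625 0.8423]  K=[0.6144 0.1628; -0.1293 0.6278]  nu=[-1.7186, 0.1134]  x^+=[0.1839, -0.1799]  P^+=[0.2063 0.0334; 0.0334 0.1711]

K[1,0] = -0.1293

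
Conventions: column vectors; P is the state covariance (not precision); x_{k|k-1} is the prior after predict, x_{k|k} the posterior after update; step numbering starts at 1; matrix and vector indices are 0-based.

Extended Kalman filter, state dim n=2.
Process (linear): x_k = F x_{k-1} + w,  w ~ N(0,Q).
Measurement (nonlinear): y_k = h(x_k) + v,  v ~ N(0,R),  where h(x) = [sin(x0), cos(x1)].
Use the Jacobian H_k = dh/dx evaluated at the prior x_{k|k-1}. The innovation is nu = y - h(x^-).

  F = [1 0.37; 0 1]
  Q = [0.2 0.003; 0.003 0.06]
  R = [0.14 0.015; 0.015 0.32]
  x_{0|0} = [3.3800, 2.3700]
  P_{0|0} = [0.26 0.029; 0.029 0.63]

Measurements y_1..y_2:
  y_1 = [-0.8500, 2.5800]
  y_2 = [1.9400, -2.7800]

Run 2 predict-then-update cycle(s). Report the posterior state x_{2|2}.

x_post = [1.3194, -0.6639]

step 1: x^-=[4.2569, 2.3700]  P^-=[0.5677 0.2651; 0.2651 0.6900]  H_jac=[-0.4399 0.0000; 0.0000 -0.6973]  S=[0.2499 0.0963; 0.0963 0.6555]  K=[-0.9443 -0.1433; -0.1948 -0.7054]  nu=[0.0480, 3.2968]  x^+=[3.7393, 0.0352]  P^+=[0.3054 0.0861; 0.0861 0.3279]
step 2: x^-=[3.7523, 0.0352]  P^-=[0.6140 0.2104; 0.2104 0.3879]  H_jac=[-0.8193 0.0000; 0.0000 -0.0351]  S=[0.5521 0.0211; 0.0211 0.3205]  K=[-0.9125 0.0369; -0.3113 -0.0221]  nu=[2.5134, -3.7794]  x^+=[1.3194, -0.6639]  P^+=[0.1553 0.0536; 0.0536 0.3339]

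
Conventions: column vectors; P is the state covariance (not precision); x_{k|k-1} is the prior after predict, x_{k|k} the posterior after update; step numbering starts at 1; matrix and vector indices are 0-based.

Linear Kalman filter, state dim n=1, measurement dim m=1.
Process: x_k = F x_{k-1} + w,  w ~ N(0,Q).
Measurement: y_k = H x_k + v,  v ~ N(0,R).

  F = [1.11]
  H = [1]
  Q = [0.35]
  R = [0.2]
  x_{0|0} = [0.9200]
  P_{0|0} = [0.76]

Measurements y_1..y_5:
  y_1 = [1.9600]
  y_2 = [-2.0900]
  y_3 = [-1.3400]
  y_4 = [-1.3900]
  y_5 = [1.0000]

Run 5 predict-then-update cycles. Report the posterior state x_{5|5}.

x_post = [0.2996]

step 1: x^-=[1.0212]  P^-=[1.2864]  S=[1.4864]  K=[0.8654]  nu=[0.9388]  x^+=[1.8337]  P^+=[0.1731]
step 2: x^-=[2.0354]  P^-=[0.5633]  S=[0.7633]  K=[0.7380]  nu=[-4.1254]  x^+=[-1.0090]  P^+=[0.1476]
step 3: x^-=[-1.1200]  P^-=[0.5318]  S=[0.7318]  K=[0.7267]  nu=[-0.2200]  x^+=[-1.2799]  P^+=[0.1453]
step 4: x^-=[-1.4207]  P^-=[0.5291]  S=[0.7291]  K=[0.7257]  nu=[0.0307]  x^+=[-1.3984]  P^+=[0.1451]
step 5: x^-=[-1.5522]  P^-=[0.5288]  S=[0.7288]  K=[0.7256]  nu=[2.5522]  x^+=[0.2996]  P^+=[0.1451]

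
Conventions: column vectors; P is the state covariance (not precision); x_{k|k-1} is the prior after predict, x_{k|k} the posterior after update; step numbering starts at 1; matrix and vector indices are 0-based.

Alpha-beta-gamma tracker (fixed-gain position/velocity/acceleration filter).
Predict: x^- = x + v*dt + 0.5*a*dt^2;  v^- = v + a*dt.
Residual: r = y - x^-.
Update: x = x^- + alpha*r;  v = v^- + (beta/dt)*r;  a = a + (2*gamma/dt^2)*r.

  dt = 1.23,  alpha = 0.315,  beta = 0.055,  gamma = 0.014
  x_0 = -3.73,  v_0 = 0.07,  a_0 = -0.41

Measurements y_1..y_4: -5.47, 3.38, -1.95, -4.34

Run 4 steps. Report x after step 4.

step 1: x_pred=-3.9540  r=-1.5160  x^+=-4.4316  v^+=-0.5021  a^+=-0.4381
step 2: x_pred=-5.3805  r=8.7605  x^+=-2.6209  v^+=-0.6492  a^+=-0.2759
step 3: x_pred=-3.6281  r=1.6781  x^+=-3.0995  v^+=-0.9135  a^+=-0.2449
step 4: x_pred=-4.4084  r=0.0684  x^+=-4.3868  v^+=-1.2116  a^+=-0.2436

x_post = -4.3868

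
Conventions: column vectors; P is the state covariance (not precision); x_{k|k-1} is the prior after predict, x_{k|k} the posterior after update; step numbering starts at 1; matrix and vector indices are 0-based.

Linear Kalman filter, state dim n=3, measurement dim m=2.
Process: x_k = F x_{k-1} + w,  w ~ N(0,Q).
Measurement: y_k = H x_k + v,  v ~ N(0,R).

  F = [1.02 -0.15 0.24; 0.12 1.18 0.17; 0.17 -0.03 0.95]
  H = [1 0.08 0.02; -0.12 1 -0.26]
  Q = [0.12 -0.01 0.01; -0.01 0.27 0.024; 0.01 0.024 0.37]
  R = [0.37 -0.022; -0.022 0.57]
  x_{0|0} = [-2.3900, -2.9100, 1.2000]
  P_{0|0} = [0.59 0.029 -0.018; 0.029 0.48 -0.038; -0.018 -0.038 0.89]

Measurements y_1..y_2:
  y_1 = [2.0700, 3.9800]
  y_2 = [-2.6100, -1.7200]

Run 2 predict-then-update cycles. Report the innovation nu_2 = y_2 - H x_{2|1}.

step 1: x^-=[-1.7133, -3.5166, 0.8210]  P^-=[0.7809 0.0345 0.3033; 0.0345 0.9648 0.1235; 0.3033 0.1235 1.1868]  S=[1.1756 -0.0902; -0.0902 1.5727]  K=[0.6680 -0.0495; 0.1430 0.5986; 0.2770 -0.1249]  nu=[4.0482, 7.5045]  x^+=[0.6196, 1.5548, 1.0048]  P^+=[0.2466 0.0042 0.0673; 0.0042 0.3926 0.2079; 0.0673 0.2079 1.0658]
step 2: x^-=[0.6399, 2.0798, 1.0133]  P^-=[0.4634 0.0663 0.3341; 0.0663 0.9384 0.4297; 0.3341 0.4297 1.3492]  S=[0.8653 -0.0319; -0.0319 1.3878]  K=[0.5479 -0.0423; 0.1952 0.5944; 0.4584 0.0385]  nu=[-3.4366, -3.4596]  x^+=[-1.0965, -0.6476, -0.6953]  P^+=[0.1998 0.0188 0.1191; 0.0188 0.4224 0.3294; 0.1191 0.3294 1.1664]

innov = [-3.4366, -3.4596]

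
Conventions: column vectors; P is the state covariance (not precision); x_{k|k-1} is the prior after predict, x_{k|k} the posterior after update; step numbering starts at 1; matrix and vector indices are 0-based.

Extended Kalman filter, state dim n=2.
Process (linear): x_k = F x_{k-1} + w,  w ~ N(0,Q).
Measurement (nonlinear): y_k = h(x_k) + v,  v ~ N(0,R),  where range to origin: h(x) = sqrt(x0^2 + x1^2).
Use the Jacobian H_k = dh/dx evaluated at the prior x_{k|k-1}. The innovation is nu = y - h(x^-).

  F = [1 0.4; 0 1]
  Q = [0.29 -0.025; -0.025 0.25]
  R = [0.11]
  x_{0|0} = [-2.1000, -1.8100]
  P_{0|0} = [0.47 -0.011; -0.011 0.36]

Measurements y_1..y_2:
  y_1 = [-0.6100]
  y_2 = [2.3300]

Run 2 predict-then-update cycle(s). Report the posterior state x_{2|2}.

x_post = [1.6709, -1.1054]

step 1: x^-=[-2.8240, -1.8100]  P^-=[0.8088 0.1080; 0.1080 0.6100]  H_jac=[-0.8419 -0.5396]  S=[0.9590]  K=[-0.7708; -0.4380]  nu=[-3.9643]  x^+=[0.2316, -0.0735]  P^+=[0.2390 -0.2158; -0.2158 0.4260]
step 2: x^-=[0.2022, -0.0735]  P^-=[0.4245 -0.0704; -0.0704 0.6760]  H_jac=[0.9398 -0.3418]  S=[0.6091]  K=[0.6945; -0.4879]  nu=[2.1149]  x^+=[1.6709, -1.1054]  P^+=[0.1307 0.1360; 0.1360 0.5310]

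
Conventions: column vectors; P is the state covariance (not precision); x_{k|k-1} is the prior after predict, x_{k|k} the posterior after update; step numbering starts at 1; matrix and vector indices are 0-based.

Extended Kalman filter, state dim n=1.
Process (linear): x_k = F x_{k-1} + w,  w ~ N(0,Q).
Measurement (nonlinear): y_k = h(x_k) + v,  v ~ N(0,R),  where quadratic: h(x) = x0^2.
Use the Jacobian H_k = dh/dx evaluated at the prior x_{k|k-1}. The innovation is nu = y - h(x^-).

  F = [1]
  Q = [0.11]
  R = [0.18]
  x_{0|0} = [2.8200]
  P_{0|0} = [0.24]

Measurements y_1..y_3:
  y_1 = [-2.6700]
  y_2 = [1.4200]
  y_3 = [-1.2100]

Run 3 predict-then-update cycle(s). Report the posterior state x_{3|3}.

step 1: x^-=[2.8200]  P^-=[0.3500]  H_jac=[5.6400]  S=[11.3134]  K=[0.1745]  nu=[-10.6224]  x^+=[0.9666]  P^+=[0.0056]
step 2: x^-=[0.9666]  P^-=[0.1156]  H_jac=[1.9331]  S=[0.6119]  K=[0.3651]  nu=[0.4858]  x^+=[1.1439]  P^+=[0.0340]
step 3: x^-=[1.1439]  P^-=[0.1440]  H_jac=[2.2878]  S=[0.9337]  K=[0.3528]  nu=[-2.5186]  x^+=[0.2553]  P^+=[0.0278]

x_post = [0.2553]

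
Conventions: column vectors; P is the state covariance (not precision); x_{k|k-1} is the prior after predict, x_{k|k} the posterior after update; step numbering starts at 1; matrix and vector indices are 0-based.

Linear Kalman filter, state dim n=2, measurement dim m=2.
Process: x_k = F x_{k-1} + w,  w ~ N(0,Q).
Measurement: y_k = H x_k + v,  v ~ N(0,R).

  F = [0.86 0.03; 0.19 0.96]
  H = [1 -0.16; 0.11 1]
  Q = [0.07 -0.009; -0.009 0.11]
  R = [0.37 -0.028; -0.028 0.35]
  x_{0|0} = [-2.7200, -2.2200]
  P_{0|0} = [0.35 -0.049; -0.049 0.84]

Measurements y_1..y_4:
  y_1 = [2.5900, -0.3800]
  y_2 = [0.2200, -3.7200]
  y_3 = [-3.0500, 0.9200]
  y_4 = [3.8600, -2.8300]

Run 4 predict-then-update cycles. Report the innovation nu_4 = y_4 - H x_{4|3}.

step 1: x^-=[-2.4058, -2.6480]  P^-=[0.3271 0.0316; 0.0316 0.8789]  S=[0.7095 -0.1016; -0.1016 1.2398]  K=[0.4672 0.0928; -0.0523 0.7074]  nu=[4.5721, 2.5326]  x^+=[-0.0347, -1.0957]  P^+=[0.1704 0.0007; 0.0007 0.2490]
step 2: x^-=[-0.0627, -1.0585]  P^-=[0.1963 0.0266; 0.0266 0.3459]  S=[0.5666 -0.0357; -0.0357 0.7041]  K=[0.3443 0.0858; -0.0197 0.4944]  nu=[0.1134, -2.6546]  x^+=[-0.2515, -2.3731]  P^+=[0.1260 0.0065; 0.0065 0.1729]
step 3: x^-=[-0.2875, -2.3259]  P^-=[0.1637 0.0220; 0.0220 0.2762]  S=[0.5337 -0.0326; -0.0326 0.6331]  K=[0.3049 0.0789; -0.0148 0.4394]  nu=[-3.1347, 3.2776]  x^+=[-0.9848, -0.8394]  P^+=[0.1117 0.0068; 0.0068 0.1535]
step 4: x^-=[-0.8721, -0.9929]  P^-=[0.1531 0.0193; 0.0193 0.2579]  S=[0.5235 -0.0335; -0.0335 0.6140]  K=[0.2913 0.0748; -0.0149 0.4227]  nu=[4.5732, -1.7411]  x^+=[0.3300, -1.7972]  P^+=[0.1067 0.0063; 0.0063 0.1477]

innov = [4.5732, -1.7411]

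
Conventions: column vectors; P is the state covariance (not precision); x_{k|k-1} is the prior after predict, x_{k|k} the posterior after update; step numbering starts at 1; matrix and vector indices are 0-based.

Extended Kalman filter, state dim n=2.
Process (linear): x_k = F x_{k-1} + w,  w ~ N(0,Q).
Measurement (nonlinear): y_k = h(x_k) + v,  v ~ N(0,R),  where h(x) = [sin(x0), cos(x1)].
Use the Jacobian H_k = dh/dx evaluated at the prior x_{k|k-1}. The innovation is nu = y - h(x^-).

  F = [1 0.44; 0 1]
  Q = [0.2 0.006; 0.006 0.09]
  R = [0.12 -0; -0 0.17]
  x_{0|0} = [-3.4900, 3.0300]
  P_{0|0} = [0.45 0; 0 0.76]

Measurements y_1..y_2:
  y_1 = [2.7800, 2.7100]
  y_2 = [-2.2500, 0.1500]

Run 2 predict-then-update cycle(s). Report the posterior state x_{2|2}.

x_post = [-8.6506, -1.7350]

step 1: x^-=[-2.1568, 3.0300]  P^-=[0.7971 0.3404; 0.3404 0.8500]  H_jac=[-0.5530 0.0000; 0.0000 -0.1114]  S=[0.3638 0.0210; 0.0210 0.1805]  K=[-1.2078 -0.0697; -0.4905 -0.4673]  nu=[3.6132, 3.7038]  x^+=[-6.7788, -0.4733]  P^+=[0.2621 0.1064; 0.1064 0.7134]
step 2: x^-=[-6.9871, -0.4733]  P^-=[0.6938 0.4263; 0.4263 0.8034]  H_jac=[0.7623 0.0000; 0.0000 0.4558]  S=[0.5232 0.1481; 0.1481 0.3369]  K=[0.9681 0.1511; 0.3580 0.9295]  nu=[-1.6028, -0.7401]  x^+=[-8.6506, -1.7350]  P^+=[0.1524 0.0564; 0.0564 0.3467]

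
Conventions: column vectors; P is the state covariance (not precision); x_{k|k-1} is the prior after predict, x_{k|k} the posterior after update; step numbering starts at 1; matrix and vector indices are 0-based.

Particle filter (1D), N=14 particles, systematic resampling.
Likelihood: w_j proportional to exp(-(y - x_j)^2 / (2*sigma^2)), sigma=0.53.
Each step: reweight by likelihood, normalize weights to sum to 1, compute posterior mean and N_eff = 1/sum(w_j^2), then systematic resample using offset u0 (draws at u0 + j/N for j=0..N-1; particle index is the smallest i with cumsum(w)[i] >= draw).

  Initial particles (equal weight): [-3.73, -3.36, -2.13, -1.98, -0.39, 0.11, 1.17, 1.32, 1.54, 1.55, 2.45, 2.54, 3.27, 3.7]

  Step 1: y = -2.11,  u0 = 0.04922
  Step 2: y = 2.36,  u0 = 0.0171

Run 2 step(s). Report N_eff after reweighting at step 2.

N_eff = 8.3133

step 1: w=[0.0046, 0.0303, 0.4883, 0.4742, 0.0025, 0.0001, 0.0000, 0.0000, 0.0000, 0.0000, 0.0000, 0.0000, 0.0000, 0.0000]  mean=-2.0989  Neff=2.1538  idx=[2, 2, 2, 2, 2, 2, 2, 3, 3, 3, 3, 3, 3, 3]
step 2: w=[0.0124, 0.0124, 0.0124, 0.0124, 0.0124, 0.0124, 0.0124, 0.1305, 0.1305, 0.1305, 0.1305, 0.1305, 0.1305, 0.1305]  mean=-1.9930  Neff=8.3133  idx=[1, 7, 7, 8, 8, 9, 9, 10, 10, 11, 11, 12, 13, 13]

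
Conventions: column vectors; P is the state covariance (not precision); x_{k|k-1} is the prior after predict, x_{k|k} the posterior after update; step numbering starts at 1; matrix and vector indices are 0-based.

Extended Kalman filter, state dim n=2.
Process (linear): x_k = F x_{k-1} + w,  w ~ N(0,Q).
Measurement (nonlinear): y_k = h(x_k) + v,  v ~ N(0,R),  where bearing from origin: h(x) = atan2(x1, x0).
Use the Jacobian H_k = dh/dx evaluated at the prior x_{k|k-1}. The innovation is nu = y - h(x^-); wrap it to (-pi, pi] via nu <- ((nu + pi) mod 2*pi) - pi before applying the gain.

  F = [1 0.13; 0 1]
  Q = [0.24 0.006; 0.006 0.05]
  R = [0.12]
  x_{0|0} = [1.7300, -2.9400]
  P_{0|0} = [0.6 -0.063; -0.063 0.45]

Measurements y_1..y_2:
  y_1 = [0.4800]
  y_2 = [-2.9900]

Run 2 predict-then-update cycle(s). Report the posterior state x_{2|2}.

x_post = [1.2003, -3.9139]

step 1: x^-=[1.3478, -2.9400]  P^-=[0.8312 0.0015; 0.0015 0.5000]  H_jac=[0.2811 0.1289]  S=[0.1941]  K=[1.2048; 0.3341]  nu=[1.6209]  x^+=[3.3007, -2.3984]  P^+=[0.5495 -0.0766; -0.0766 0.4783]
step 2: x^-=[2.9889, -2.3984]  P^-=[0.7777 -0.0084; -0.0084 0.5283]  H_jac=[0.1633 0.2035]  S=[0.1621]  K=[0.7731; 0.6550]  nu=[-2.3138]  x^+=[1.2003, -3.9139]  P^+=[0.6808 -0.0905; -0.0905 0.4588]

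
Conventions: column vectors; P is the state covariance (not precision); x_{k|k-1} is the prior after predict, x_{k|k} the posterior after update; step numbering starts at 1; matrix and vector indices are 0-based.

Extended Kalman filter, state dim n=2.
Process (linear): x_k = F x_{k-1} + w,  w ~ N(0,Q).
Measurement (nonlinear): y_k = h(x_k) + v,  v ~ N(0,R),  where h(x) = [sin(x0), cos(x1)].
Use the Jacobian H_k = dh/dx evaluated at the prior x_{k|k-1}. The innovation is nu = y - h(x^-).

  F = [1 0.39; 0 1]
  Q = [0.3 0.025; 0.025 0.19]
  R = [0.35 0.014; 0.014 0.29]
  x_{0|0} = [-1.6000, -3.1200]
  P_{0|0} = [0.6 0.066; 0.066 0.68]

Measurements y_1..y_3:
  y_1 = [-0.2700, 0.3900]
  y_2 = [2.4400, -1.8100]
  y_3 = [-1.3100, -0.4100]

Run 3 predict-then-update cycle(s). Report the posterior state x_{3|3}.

x_post = [-7.4754, -4.3307]

step 1: x^-=[-2.8168, -3.1200]  P^-=[1.0549 0.3562; 0.3562 0.8700]  H_jac=[-0.9477 0.0000; 0.0000 0.0216]  S=[1.2975 0.0067; 0.0067 0.2904]  K=[-0.7708 0.0443; -0.2605 0.0707]  nu=[0.0491, 1.3898]  x^+=[-2.7931, -3.0345]  P^+=[0.2840 0.0952; 0.0952 0.7807]
step 2: x^-=[-3.9766, -3.0345]  P^-=[0.7770 0.4247; 0.4247 0.9707]  H_jac=[-0.6712 0.0000; 0.0000 0.1069]  S=[0.7000 -0.0165; -0.0165 0.3011]  K=[-0.7424 0.1101; -0.3996 0.3227]  nu=[1.6987, -0.8157]  x^+=[-5.3275, -3.9765]  P^+=[0.3848 0.2016; 0.2016 0.8234]
step 3: x^-=[-6.8783, -3.9765]  P^-=[0.9673 0.5477; 0.5477 1.0134]  H_jac=[0.8281 0.0000; 0.0000 -0.7412]  S=[1.0133 -0.3222; -0.3222 0.8468]  K=[0.7259 -0.2033; 0.1883 -0.8154]  nu=[-0.7494, 0.2612]  x^+=[-7.4754, -4.3307]  P^+=[0.3034 0.0658; 0.0658 0.3155]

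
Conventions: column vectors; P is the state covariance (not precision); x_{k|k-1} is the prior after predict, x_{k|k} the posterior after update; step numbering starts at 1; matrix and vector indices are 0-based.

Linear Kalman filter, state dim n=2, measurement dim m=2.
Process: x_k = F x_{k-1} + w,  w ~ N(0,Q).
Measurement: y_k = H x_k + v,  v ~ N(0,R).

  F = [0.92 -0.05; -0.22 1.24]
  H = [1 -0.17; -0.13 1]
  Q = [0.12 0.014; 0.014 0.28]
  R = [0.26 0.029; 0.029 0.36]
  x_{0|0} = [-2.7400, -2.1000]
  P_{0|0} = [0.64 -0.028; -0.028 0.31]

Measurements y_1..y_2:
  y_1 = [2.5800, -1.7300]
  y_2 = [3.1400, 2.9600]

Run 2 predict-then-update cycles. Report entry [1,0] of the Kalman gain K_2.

K[1,0] = -0.0577

step 1: x^-=[-2.4158, -2.0012]  P^-=[0.6650 -0.1670; -0.1670 0.8029]  S=[1.0050 -0.3646; -0.3646 1.2176]  K=[0.6893 -0.0017; -0.0631 0.6584]  nu=[4.6556, -0.0429]  x^+=[0.7936, -2.3232]  P^+=[0.1866 0.0436; 0.0436 0.2409]
step 2: x^-=[0.8462, -3.0554]  P^-=[0.2745 0.0116; 0.0116 0.6356]  S=[0.5490 -0.1029; -0.1029 0.9972]  K=[0.5017 0.0276; -0.0577 0.6299]  nu=[1.7743, 6.1254]  x^+=[1.9053, 0.7006]  P^+=[0.1385 0.0425; 0.0425 0.2306]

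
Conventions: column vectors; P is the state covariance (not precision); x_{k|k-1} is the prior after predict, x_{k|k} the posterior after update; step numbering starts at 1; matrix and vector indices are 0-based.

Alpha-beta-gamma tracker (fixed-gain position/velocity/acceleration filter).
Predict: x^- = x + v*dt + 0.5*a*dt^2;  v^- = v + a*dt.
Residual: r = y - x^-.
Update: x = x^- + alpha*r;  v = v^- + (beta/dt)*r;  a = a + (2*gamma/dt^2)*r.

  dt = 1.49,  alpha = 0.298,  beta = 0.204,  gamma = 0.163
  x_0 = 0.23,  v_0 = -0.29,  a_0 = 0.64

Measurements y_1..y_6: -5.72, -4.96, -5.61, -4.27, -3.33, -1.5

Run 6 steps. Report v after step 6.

step 1: x_pred=0.5083  r=-6.2283  x^+=-1.3477  v^+=-0.1891  a^+=-0.2746
step 2: x_pred=-1.9343  r=-3.0257  x^+=-2.8360  v^+=-1.0125  a^+=-0.7189
step 3: x_pred=-5.1426  r=-0.4674  x^+=-5.2819  v^+=-2.1476  a^+=-0.7875
step 4: x_pred=-9.3560  r=5.0860  x^+=-7.8403  v^+=-2.6246  a^+=-0.0407
step 5: x_pred=-11.7962  r=8.4662  x^+=-9.2733  v^+=-1.5261  a^+=1.2025
step 6: x_pred=-10.2124  r=8.7124  x^+=-7.6161  v^+=1.4584  a^+=2.4818

v_post = 1.4584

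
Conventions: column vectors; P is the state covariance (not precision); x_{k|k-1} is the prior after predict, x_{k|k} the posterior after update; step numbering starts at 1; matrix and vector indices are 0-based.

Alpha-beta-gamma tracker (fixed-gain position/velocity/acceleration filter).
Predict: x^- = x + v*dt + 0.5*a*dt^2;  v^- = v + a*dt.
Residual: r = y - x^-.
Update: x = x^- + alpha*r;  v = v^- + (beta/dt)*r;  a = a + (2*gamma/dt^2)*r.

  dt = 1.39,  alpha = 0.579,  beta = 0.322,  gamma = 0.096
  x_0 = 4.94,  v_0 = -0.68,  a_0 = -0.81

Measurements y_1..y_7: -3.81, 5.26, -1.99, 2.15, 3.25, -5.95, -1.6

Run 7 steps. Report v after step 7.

step 1: x_pred=3.2123  r=-7.0223  x^+=-0.8536  v^+=-3.4326  a^+=-1.5078
step 2: x_pred=-7.0816  r=12.3416  x^+=0.0642  v^+=-2.6695  a^+=-0.2814
step 3: x_pred=-3.9183  r=1.9283  x^+=-2.8018  v^+=-2.6140  a^+=-0.0898
step 4: x_pred=-6.5220  r=8.6720  x^+=-1.5009  v^+=-0.7299  a^+=0.7720
step 5: x_pred=-1.7696  r=5.0196  x^+=1.1367  v^+=1.5060  a^+=1.2708
step 6: x_pred=4.4578  r=-10.4078  x^+=-1.5683  v^+=0.8614  a^+=0.2366
step 7: x_pred=-0.1424  r=-1.4576  x^+=-0.9863  v^+=0.8526  a^+=0.0917

v_post = 0.8526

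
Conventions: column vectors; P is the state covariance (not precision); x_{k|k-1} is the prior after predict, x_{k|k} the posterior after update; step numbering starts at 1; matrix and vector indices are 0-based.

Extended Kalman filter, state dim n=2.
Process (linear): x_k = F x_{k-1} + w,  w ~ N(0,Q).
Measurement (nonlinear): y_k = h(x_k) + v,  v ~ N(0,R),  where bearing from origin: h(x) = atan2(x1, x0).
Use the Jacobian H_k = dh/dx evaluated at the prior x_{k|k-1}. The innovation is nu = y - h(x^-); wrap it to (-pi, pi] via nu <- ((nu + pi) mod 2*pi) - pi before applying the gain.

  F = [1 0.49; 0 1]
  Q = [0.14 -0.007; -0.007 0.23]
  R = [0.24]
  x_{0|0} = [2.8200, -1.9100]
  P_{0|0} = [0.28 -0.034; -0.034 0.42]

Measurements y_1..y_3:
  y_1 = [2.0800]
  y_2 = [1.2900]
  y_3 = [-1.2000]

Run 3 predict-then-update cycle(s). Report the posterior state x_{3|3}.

x_post = [3.8273, 0.0370]

step 1: x^-=[1.8841, -1.9100]  P^-=[0.4875 0.1648; 0.1648 0.6500]  H_jac=[0.2654 0.2618]  S=[0.3418]  K=[0.5048; 0.6258]  nu=[2.8722]  x^+=[3.3339, -0.1126]  P^+=[0.4005 0.0568; 0.0568 0.5162]
step 2: x^-=[3.2787, -0.1126]  P^-=[0.7201 0.3028; 0.3028 0.7462]  H_jac=[0.0105 0.3046]  S=[0.3113]  K=[0.3205; 0.7405]  nu=[1.3243]  x^+=[3.7032, 0.8681]  P^+=[0.6881 0.2289; 0.2289 0.5755]
step 3: x^-=[4.1285, 0.8681]  P^-=[1.1906 0.5039; 0.5039 0.8055]  H_jac=[-0.0488 0.2320]  S=[0.2748]  K=[0.2140; 0.5906]  nu=[-1.4072]  x^+=[3.8273, 0.0370]  P^+=[1.1780 0.4692; 0.4692 0.7097]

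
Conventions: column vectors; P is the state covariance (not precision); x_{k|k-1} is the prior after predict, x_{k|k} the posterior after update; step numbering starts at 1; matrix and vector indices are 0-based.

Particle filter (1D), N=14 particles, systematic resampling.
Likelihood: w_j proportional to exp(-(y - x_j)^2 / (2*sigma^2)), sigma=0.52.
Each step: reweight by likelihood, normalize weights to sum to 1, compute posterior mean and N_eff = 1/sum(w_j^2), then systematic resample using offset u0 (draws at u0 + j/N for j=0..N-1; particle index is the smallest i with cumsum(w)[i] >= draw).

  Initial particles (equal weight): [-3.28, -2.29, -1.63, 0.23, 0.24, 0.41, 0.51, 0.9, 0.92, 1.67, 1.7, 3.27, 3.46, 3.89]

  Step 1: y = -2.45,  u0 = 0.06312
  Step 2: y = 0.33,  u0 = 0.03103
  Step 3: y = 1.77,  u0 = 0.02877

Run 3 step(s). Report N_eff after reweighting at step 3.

step 1: w=[0.1838, 0.6267, 0.1895, 0.0000, 0.0000, 0.0000, 0.0000, 0.0000, 0.0000, 0.0000, 0.0000, 0.0000, 0.0000, 0.0000]  mean=-2.3469  Neff=2.1625  idx=[0, 0, 1, 1, 1, 1, 1, 1, 1, 1, 1, 2, 2, 2]
step 2: w=[0.0000, 0.0000, 0.0012, 0.0012, 0.0012, 0.0012, 0.0012, 0.0012, 0.0012, 0.0012, 0.0012, 0.3296, 0.3296, 0.3296]  mean=-1.6373  Neff=3.0675  idx=[11, 11, 11, 11, 11, 12, 12, 12, 12, 13, 13, 13, 13, 13]
step 3: w=[0.0714, 0.0714, 0.0714, 0.0714, 0.0714, 0.0714, 0.0714, 0.0714, 0.0714, 0.0714, 0.0714, 0.0714, 0.0714, 0.0714]  mean=-1.6300  Neff=14.0000  idx=[0, 1, 2, 3, 4, 5, 6, 7, 8, 9, 10, 11, 12, 13]

N_eff = 14.0000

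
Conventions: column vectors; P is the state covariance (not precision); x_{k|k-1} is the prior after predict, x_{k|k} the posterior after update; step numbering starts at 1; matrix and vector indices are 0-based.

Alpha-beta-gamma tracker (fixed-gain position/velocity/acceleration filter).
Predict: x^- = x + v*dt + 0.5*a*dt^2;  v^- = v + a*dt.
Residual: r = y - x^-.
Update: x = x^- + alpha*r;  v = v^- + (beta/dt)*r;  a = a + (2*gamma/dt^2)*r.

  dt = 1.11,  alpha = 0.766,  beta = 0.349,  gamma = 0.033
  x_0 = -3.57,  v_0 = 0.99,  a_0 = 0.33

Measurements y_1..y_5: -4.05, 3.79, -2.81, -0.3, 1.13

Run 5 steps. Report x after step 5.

x_post = 1.0563

step 1: x_pred=-2.2678  r=-1.7822  x^+=-3.6330  v^+=0.7960  a^+=0.2345
step 2: x_pred=-2.6050  r=6.3950  x^+=2.2936  v^+=3.0670  a^+=0.5771
step 3: x_pred=6.0534  r=-8.8634  x^+=-0.7360  v^+=0.9207  a^+=0.1023
step 4: x_pred=0.3491  r=-0.6491  x^+=-0.1481  v^+=0.8302  a^+=0.0675
step 5: x_pred=0.8150  r=0.3150  x^+=1.0563  v^+=1.0042  a^+=0.0844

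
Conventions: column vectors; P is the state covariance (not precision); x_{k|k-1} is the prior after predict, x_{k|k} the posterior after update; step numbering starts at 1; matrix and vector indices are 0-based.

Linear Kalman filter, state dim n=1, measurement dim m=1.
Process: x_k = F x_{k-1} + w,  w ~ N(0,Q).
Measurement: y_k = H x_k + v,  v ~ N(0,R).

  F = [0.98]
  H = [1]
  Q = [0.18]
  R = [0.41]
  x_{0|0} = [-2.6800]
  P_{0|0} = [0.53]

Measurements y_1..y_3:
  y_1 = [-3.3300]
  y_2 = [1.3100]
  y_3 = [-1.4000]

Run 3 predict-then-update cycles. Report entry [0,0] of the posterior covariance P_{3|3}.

P_post[0,0] = 0.1974

step 1: x^-=[-2.6264]  P^-=[0.6890]  S=[1.0990]  K=[0.6269]  nu=[-0.7036]  x^+=[-3.0675]  P^+=[0.2570]
step 2: x^-=[-3.0062]  P^-=[0.4269]  S=[0.8369]  K=[0.5101]  nu=[4.3162]  x^+=[-0.8046]  P^+=[0.2091]
step 3: x^-=[-0.7885]  P^-=[0.3808]  S=[0.7908]  K=[0.4816]  nu=[-0.6115]  x^+=[-1.0830]  P^+=[0.1974]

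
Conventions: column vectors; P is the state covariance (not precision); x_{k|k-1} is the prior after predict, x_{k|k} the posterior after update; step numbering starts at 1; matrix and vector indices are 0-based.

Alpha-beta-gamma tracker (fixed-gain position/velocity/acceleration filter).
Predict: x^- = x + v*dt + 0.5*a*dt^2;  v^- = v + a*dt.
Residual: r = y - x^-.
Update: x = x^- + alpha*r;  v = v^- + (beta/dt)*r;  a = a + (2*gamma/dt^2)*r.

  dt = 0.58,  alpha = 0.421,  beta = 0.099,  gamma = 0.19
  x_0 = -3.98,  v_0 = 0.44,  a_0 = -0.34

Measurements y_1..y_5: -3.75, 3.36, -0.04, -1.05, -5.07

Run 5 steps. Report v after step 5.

v_post = 5.5683

step 1: x_pred=-3.7820  r=0.0320  x^+=-3.7685  v^+=0.2483  a^+=-0.3039
step 2: x_pred=-3.6756  r=7.0356  x^+=-0.7136  v^+=1.2729  a^+=7.6436
step 3: x_pred=1.3103  r=-1.3503  x^+=0.7418  v^+=5.4758  a^+=6.1183
step 4: x_pred=4.9469  r=-5.9969  x^+=2.4222  v^+=8.0008  a^+=-0.6558
step 5: x_pred=6.9523  r=-12.0223  x^+=1.8909  v^+=5.5683  a^+=-14.2363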